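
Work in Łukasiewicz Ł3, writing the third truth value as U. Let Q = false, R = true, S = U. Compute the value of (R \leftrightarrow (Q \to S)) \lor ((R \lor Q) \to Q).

true

Q \to S = false \to U = true  [min(1, 1−0+½)]
R \leftrightarrow (Q \to S) = true \leftrightarrow true = true
R \lor Q = true \lor false = true
(R \lor Q) \to Q = true \to false = false
(R \leftrightarrow (Q \to S)) \lor ((R \lor Q) \to Q) = true \lor false = true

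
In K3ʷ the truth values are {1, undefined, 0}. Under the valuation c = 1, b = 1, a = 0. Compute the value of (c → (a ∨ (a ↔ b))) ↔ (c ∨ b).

0

a ↔ b = 0 ↔ 1 = 0
a ∨ (a ↔ b) = 0 ∨ 0 = 0
c → (a ∨ (a ↔ b)) = 1 → 0 = 0
c ∨ b = 1 ∨ 1 = 1
(c → (a ∨ (a ↔ b))) ↔ (c ∨ b) = 0 ↔ 1 = 0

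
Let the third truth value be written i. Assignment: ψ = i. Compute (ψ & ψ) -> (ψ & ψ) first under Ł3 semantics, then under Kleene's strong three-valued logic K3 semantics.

⊤; i

In Ł3: ψ & ψ = i & i = i
ψ & ψ = i & i = i
(ψ & ψ) -> (ψ & ψ) = i -> i = ⊤  [min(1, 1−½+½)]
In Kleene's strong three-valued logic K3: ψ & ψ = i & i = i
ψ & ψ = i & i = i
(ψ & ψ) -> (ψ & ψ) = i -> i = i  [~i | i]
They differ because Ł3 and Kleene's strong three-valued logic K3 treat i differently under implication.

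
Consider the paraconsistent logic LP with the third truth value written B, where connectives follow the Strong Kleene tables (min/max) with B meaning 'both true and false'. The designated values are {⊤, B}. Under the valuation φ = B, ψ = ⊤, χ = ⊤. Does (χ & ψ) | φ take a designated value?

Yes

χ & ψ = ⊤ & ⊤ = ⊤
(χ & ψ) | φ = ⊤ | B = ⊤
⊤ ∈ {⊤, B}.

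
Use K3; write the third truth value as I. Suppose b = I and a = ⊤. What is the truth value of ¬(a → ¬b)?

I

¬b = ¬I = I
a → ¬b = ⊤ → I = I  [¬⊤ ∨ I]
¬(a → ¬b) = ¬I = I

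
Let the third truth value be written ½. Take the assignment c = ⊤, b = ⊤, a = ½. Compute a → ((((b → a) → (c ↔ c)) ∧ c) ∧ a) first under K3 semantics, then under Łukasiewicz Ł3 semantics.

In K3: b → a = ⊤ → ½ = ½  [¬⊤ ∨ ½]
c ↔ c = ⊤ ↔ ⊤ = ⊤
(b → a) → (c ↔ c) = ½ → ⊤ = ⊤
((b → a) → (c ↔ c)) ∧ c = ⊤ ∧ ⊤ = ⊤
(((b → a) → (c ↔ c)) ∧ c) ∧ a = ⊤ ∧ ½ = ½
a → ((((b → a) → (c ↔ c)) ∧ c) ∧ a) = ½ → ½ = ½
In Łukasiewicz Ł3: b → a = ⊤ → ½ = ½
c ↔ c = ⊤ ↔ ⊤ = ⊤
(b → a) → (c ↔ c) = ½ → ⊤ = ⊤
((b → a) → (c ↔ c)) ∧ c = ⊤ ∧ ⊤ = ⊤
(((b → a) → (c ↔ c)) ∧ c) ∧ a = ⊤ ∧ ½ = ½
a → ((((b → a) → (c ↔ c)) ∧ c) ∧ a) = ½ → ½ = ⊤
They differ because K3 and Łukasiewicz Ł3 treat ½ differently under implication.

½; ⊤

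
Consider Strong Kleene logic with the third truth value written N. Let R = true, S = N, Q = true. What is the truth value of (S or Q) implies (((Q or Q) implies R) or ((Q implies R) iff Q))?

S or Q = N or true = true
Q or Q = true or true = true
(Q or Q) implies R = true implies true = true
Q implies R = true implies true = true
(Q implies R) iff Q = true iff true = true
((Q or Q) implies R) or ((Q implies R) iff Q) = true or true = true
(S or Q) implies (((Q or Q) implies R) or ((Q implies R) iff Q)) = true implies true = true

true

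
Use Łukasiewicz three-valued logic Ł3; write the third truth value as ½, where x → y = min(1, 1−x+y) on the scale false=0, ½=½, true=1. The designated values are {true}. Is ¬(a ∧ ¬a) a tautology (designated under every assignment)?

Countermodel: a=½ gives ½, which is not designated.

No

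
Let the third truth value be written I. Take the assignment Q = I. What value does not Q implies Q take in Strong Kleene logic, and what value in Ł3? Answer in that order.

In Strong Kleene logic: not Q = not I = I
not Q implies Q = I implies I = I  [not I or I]
In Ł3: not Q = not I = I
not Q implies Q = I implies I = T  [min(1, 1−½+½)]
They differ because Strong Kleene logic and Ł3 treat I differently under implication.

I; T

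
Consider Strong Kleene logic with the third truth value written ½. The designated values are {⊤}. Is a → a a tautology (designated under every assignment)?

Countermodel: a=½ gives ½, which is not designated.

No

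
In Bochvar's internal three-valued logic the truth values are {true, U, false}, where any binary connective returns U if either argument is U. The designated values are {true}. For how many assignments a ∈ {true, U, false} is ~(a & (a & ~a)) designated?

2

a=true: true ✓
a=U: U ·
a=false: true ✓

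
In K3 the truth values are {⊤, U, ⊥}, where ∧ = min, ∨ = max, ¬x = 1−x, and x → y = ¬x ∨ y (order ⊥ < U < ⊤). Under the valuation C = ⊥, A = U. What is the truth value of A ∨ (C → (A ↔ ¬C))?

⊤

¬C = ¬⊥ = ⊤
A ↔ ¬C = U ↔ ⊤ = U
C → (A ↔ ¬C) = ⊥ → U = ⊤  [¬⊥ ∨ U]
A ∨ (C → (A ↔ ¬C)) = U ∨ ⊤ = ⊤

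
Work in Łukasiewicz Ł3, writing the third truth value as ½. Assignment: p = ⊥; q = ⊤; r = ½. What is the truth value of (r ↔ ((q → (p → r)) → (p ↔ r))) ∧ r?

p → r = ⊥ → ½ = ⊤  [min(1, 1−0+½)]
q → (p → r) = ⊤ → ⊤ = ⊤
p ↔ r = ⊥ ↔ ½ = ½
(q → (p → r)) → (p ↔ r) = ⊤ → ½ = ½
r ↔ ((q → (p → r)) → (p ↔ r)) = ½ ↔ ½ = ⊤
(r ↔ ((q → (p → r)) → (p ↔ r))) ∧ r = ⊤ ∧ ½ = ½

½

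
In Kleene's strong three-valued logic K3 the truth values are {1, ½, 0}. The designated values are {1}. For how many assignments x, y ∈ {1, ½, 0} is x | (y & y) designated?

5

Of the 9 assignments, 5 give a value in {1}.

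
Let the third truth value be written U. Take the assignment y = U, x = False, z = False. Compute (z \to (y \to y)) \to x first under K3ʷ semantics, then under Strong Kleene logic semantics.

U; False

In K3ʷ: y \to y = U \to U = U  [any arg is the third value ⇒ result is the third value]
z \to (y \to y) = False \to U = U
(z \to (y \to y)) \to x = U \to False = U
In Strong Kleene logic: y \to y = U \to U = U  [\lnot U \lor U]
z \to (y \to y) = False \to U = True
(z \to (y \to y)) \to x = True \to False = False
They differ because K3ʷ and Strong Kleene logic treat U differently under the binary connectives.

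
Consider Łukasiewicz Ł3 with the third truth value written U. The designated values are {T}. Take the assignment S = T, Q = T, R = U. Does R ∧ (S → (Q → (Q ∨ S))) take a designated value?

No

Q ∨ S = T ∨ T = T
Q → (Q ∨ S) = T → T = T
S → (Q → (Q ∨ S)) = T → T = T
R ∧ (S → (Q → (Q ∨ S))) = U ∧ T = U
U ∉ {T}.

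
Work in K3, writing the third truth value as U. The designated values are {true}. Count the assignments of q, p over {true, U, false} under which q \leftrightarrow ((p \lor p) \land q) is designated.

4

Designated under: (q=true, p=true); (q=false, p=true); (q=false, p=U); (q=false, p=false).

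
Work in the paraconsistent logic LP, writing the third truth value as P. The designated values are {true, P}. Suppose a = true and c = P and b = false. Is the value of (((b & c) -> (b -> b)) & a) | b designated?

Yes

b & c = false & P = false
b -> b = false -> false = true
(b & c) -> (b -> b) = false -> true = true
((b & c) -> (b -> b)) & a = true & true = true
(((b & c) -> (b -> b)) & a) | b = true | false = true
true ∈ {true, P}.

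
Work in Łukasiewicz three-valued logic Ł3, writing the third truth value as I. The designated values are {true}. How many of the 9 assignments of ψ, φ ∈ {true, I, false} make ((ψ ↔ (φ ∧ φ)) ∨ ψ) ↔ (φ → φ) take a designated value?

Of the 9 assignments, 5 give a value in {true}.

5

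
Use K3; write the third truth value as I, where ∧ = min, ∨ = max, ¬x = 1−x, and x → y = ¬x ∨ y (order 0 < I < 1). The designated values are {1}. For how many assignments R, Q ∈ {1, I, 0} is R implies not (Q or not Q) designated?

3

Designated under: (R=0, Q=1); (R=0, Q=I); (R=0, Q=0).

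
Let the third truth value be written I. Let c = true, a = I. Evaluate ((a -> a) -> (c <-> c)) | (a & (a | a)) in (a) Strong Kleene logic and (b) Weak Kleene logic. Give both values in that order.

In Strong Kleene logic: a -> a = I -> I = I  [~I | I]
c <-> c = true <-> true = true
(a -> a) -> (c <-> c) = I -> true = true
a | a = I | I = I
a & (a | a) = I & I = I
((a -> a) -> (c <-> c)) | (a & (a | a)) = true | I = true
In Weak Kleene logic: a -> a = I -> I = I  [any arg is the third value ⇒ result is the third value]
c <-> c = true <-> true = true
(a -> a) -> (c <-> c) = I -> true = I
a | a = I | I = I
a & (a | a) = I & I = I
((a -> a) -> (c <-> c)) | (a & (a | a)) = I | I = I
They differ because Strong Kleene logic and Weak Kleene logic treat I differently under the binary connectives.

true; I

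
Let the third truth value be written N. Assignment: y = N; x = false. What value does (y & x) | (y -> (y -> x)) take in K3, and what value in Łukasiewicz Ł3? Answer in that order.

In K3: y & x = N & false = false
y -> x = N -> false = N  [~N | false]
y -> (y -> x) = N -> N = N
(y & x) | (y -> (y -> x)) = false | N = N
In Łukasiewicz Ł3: y & x = N & false = false
y -> x = N -> false = N  [min(1, 1−½+0)]
y -> (y -> x) = N -> N = true
(y & x) | (y -> (y -> x)) = false | true = true
They differ because K3 and Łukasiewicz Ł3 treat N differently under implication.

N; true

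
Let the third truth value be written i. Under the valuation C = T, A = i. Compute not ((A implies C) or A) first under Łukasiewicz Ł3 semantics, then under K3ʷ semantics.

In Łukasiewicz Ł3: A implies C = i implies T = T  [min(1, 1−½+1)]
(A implies C) or A = T or i = T
not ((A implies C) or A) = not T = F
In K3ʷ: A implies C = i implies T = i
(A implies C) or A = i or i = i
not ((A implies C) or A) = not i = i
They differ because Łukasiewicz Ł3 and K3ʷ treat i differently under the binary connectives.

F; i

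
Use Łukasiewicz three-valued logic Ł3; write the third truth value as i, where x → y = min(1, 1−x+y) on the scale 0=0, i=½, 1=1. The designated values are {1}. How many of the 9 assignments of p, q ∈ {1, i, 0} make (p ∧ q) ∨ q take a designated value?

Designated under: (p=1, q=1); (p=i, q=1); (p=0, q=1).

3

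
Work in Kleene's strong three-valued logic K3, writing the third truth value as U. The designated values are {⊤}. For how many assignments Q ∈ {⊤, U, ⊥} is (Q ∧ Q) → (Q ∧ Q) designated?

2

Q=⊤: ⊤ ✓
Q=U: U ·
Q=⊥: ⊤ ✓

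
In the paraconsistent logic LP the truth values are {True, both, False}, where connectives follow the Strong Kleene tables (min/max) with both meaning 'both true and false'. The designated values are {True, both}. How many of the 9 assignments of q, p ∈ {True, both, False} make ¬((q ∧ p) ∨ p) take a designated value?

Of the 9 assignments, 6 give a value in {True, both}.

6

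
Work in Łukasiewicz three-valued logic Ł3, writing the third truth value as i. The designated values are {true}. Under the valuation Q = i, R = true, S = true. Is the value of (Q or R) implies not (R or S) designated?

No

Q or R = i or true = true
R or S = true or true = true
not (R or S) = not true = false
(Q or R) implies not (R or S) = true implies false = false
false ∉ {true}.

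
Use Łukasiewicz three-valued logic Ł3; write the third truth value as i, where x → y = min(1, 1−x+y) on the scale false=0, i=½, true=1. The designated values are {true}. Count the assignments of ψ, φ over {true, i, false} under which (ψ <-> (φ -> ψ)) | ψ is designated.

5

Of the 9 assignments, 5 give a value in {true}.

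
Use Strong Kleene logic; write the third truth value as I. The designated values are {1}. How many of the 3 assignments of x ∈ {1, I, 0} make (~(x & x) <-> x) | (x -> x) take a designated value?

2

x=1: 1 ✓
x=I: I ·
x=0: 1 ✓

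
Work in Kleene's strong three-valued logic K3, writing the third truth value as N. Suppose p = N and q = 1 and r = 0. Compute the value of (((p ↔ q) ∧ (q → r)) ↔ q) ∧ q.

0

p ↔ q = N ↔ 1 = N
q → r = 1 → 0 = 0
(p ↔ q) ∧ (q → r) = N ∧ 0 = 0
((p ↔ q) ∧ (q → r)) ↔ q = 0 ↔ 1 = 0
(((p ↔ q) ∧ (q → r)) ↔ q) ∧ q = 0 ∧ 1 = 0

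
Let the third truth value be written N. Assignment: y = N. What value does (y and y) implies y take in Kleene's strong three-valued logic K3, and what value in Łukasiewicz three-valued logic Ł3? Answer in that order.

N; 1

In Kleene's strong three-valued logic K3: y and y = N and N = N
(y and y) implies y = N implies N = N
In Łukasiewicz three-valued logic Ł3: y and y = N and N = N
(y and y) implies y = N implies N = 1  [min(1, 1−½+½)]
They differ because Kleene's strong three-valued logic K3 and Łukasiewicz three-valued logic Ł3 treat N differently under implication.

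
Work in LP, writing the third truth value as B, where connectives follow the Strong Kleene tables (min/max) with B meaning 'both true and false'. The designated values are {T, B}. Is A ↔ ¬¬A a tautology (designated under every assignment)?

Every assignment of A over {T, B, F} gives a value in {T, B}.
In particular, with A=B: A ↔ ¬¬A = B.

Yes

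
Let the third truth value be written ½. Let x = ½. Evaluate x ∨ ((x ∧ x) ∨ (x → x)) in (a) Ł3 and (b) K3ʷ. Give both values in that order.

True; ½

In Ł3: x ∧ x = ½ ∧ ½ = ½
x → x = ½ → ½ = True
(x ∧ x) ∨ (x → x) = ½ ∨ True = True
x ∨ ((x ∧ x) ∨ (x → x)) = ½ ∨ True = True
In K3ʷ: x ∧ x = ½ ∧ ½ = ½
x → x = ½ → ½ = ½  [any arg is the third value ⇒ result is the third value]
(x ∧ x) ∨ (x → x) = ½ ∨ ½ = ½
x ∨ ((x ∧ x) ∨ (x → x)) = ½ ∨ ½ = ½
They differ because Ł3 and K3ʷ treat ½ differently under the binary connectives.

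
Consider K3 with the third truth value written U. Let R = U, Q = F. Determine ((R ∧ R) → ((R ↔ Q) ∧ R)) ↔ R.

U

R ∧ R = U ∧ U = U
R ↔ Q = U ↔ F = U
(R ↔ Q) ∧ R = U ∧ U = U
(R ∧ R) → ((R ↔ Q) ∧ R) = U → U = U  [¬U ∨ U]
((R ∧ R) → ((R ↔ Q) ∧ R)) ↔ R = U ↔ U = U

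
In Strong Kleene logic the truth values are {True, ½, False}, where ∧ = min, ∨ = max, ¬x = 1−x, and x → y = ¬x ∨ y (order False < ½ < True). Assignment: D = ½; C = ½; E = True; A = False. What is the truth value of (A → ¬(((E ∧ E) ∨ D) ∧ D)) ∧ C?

E ∧ E = True ∧ True = True
(E ∧ E) ∨ D = True ∨ ½ = True
((E ∧ E) ∨ D) ∧ D = True ∧ ½ = ½
¬(((E ∧ E) ∨ D) ∧ D) = ¬½ = ½
A → ¬(((E ∧ E) ∨ D) ∧ D) = False → ½ = True
(A → ¬(((E ∧ E) ∨ D) ∧ D)) ∧ C = True ∧ ½ = ½

½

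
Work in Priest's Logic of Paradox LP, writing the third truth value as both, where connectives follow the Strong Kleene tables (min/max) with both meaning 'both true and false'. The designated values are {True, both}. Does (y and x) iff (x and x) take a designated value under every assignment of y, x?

Countermodel: y=False, x=True gives False, which is not designated.

No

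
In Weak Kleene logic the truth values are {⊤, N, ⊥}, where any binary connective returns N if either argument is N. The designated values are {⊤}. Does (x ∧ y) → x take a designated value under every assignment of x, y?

Countermodel: x=⊤, y=N gives N, which is not designated.

No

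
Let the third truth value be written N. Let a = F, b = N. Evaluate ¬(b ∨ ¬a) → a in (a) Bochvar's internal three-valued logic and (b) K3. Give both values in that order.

In Bochvar's internal three-valued logic: ¬a = ¬F = T
b ∨ ¬a = N ∨ T = N
¬(b ∨ ¬a) = ¬N = N
¬(b ∨ ¬a) → a = N → F = N  [any arg is the third value ⇒ result is the third value]
In K3: ¬a = ¬F = T
b ∨ ¬a = N ∨ T = T
¬(b ∨ ¬a) = ¬T = F
¬(b ∨ ¬a) → a = F → F = T
They differ because Bochvar's internal three-valued logic and K3 treat N differently under the binary connectives.

N; T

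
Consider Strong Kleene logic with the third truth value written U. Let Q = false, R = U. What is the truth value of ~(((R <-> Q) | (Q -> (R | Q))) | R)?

false

R <-> Q = U <-> false = U
R | Q = U | false = U
Q -> (R | Q) = false -> U = true
(R <-> Q) | (Q -> (R | Q)) = U | true = true
((R <-> Q) | (Q -> (R | Q))) | R = true | U = true
~(((R <-> Q) | (Q -> (R | Q))) | R) = ~true = false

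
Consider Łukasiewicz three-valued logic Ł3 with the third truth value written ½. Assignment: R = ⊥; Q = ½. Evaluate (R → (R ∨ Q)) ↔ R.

⊥

R ∨ Q = ⊥ ∨ ½ = ½
R → (R ∨ Q) = ⊥ → ½ = ⊤  [min(1, 1−0+½)]
(R → (R ∨ Q)) ↔ R = ⊤ ↔ ⊥ = ⊥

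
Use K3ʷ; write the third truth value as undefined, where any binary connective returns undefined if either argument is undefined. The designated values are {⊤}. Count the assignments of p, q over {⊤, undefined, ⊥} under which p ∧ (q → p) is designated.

Designated under: (p=⊤, q=⊤); (p=⊤, q=⊥).

2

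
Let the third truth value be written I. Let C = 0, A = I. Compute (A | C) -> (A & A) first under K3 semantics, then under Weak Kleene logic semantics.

I; I

In K3: A | C = I | 0 = I
A & A = I & I = I
(A | C) -> (A & A) = I -> I = I  [~I | I]
In Weak Kleene logic: A | C = I | 0 = I
A & A = I & I = I
(A | C) -> (A & A) = I -> I = I  [any arg is the third value ⇒ result is the third value]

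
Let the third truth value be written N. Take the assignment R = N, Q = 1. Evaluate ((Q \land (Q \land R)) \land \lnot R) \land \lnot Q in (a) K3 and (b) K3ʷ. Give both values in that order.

In K3: Q \land R = 1 \land N = N
Q \land (Q \land R) = 1 \land N = N
\lnot R = \lnot N = N
(Q \land (Q \land R)) \land \lnot R = N \land N = N
\lnot Q = \lnot 1 = 0
((Q \land (Q \land R)) \land \lnot R) \land \lnot Q = N \land 0 = 0
In K3ʷ: Q \land R = 1 \land N = N
Q \land (Q \land R) = 1 \land N = N
\lnot R = \lnot N = N
(Q \land (Q \land R)) \land \lnot R = N \land N = N
\lnot Q = \lnot 1 = 0
((Q \land (Q \land R)) \land \lnot R) \land \lnot Q = N \land 0 = N
They differ because K3 and K3ʷ treat N differently under the binary connectives.

0; N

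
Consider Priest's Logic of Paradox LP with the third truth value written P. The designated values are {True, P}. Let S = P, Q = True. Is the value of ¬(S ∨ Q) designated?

No

S ∨ Q = P ∨ True = True
¬(S ∨ Q) = ¬True = False
False ∉ {True, P}.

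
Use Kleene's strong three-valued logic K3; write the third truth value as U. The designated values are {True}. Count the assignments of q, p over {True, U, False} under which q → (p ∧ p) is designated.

5

Of the 9 assignments, 5 give a value in {True}.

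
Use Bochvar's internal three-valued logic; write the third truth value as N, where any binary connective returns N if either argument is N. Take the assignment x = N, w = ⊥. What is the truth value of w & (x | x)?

N

x | x = N | N = N
w & (x | x) = ⊥ & N = N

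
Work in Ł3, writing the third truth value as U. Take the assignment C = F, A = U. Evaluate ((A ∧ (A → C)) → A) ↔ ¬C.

A → C = U → F = U
A ∧ (A → C) = U ∧ U = U
(A ∧ (A → C)) → A = U → U = T
¬C = ¬F = T
((A ∧ (A → C)) → A) ↔ ¬C = T ↔ T = T

T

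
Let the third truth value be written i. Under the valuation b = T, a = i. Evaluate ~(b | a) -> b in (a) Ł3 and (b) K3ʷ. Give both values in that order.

In Ł3: b | a = T | i = T
~(b | a) = ~T = F
~(b | a) -> b = F -> T = T
In K3ʷ: b | a = T | i = i
~(b | a) = ~i = i
~(b | a) -> b = i -> T = i  [any arg is the third value ⇒ result is the third value]
They differ because Ł3 and K3ʷ treat i differently under the binary connectives.

T; i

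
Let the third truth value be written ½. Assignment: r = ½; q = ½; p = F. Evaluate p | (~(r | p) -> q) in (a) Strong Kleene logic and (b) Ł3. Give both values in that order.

In Strong Kleene logic: r | p = ½ | F = ½
~(r | p) = ~½ = ½
~(r | p) -> q = ½ -> ½ = ½
p | (~(r | p) -> q) = F | ½ = ½
In Ł3: r | p = ½ | F = ½
~(r | p) = ~½ = ½
~(r | p) -> q = ½ -> ½ = T  [min(1, 1−½+½)]
p | (~(r | p) -> q) = F | T = T
They differ because Strong Kleene logic and Ł3 treat ½ differently under implication.

½; T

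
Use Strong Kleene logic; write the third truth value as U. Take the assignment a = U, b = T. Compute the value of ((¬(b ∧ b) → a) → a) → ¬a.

U

b ∧ b = T ∧ T = T
¬(b ∧ b) = ¬T = F
¬(b ∧ b) → a = F → U = T  [¬F ∨ U]
(¬(b ∧ b) → a) → a = T → U = U
¬a = ¬U = U
((¬(b ∧ b) → a) → a) → ¬a = U → U = U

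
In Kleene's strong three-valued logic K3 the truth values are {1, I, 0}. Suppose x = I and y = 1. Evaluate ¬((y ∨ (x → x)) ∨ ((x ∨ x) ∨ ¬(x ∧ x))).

x → x = I → I = I  [¬I ∨ I]
y ∨ (x → x) = 1 ∨ I = 1
x ∨ x = I ∨ I = I
x ∧ x = I ∧ I = I
¬(x ∧ x) = ¬I = I
(x ∨ x) ∨ ¬(x ∧ x) = I ∨ I = I
(y ∨ (x → x)) ∨ ((x ∨ x) ∨ ¬(x ∧ x)) = 1 ∨ I = 1
¬((y ∨ (x → x)) ∨ ((x ∨ x) ∨ ¬(x ∧ x))) = ¬1 = 0

0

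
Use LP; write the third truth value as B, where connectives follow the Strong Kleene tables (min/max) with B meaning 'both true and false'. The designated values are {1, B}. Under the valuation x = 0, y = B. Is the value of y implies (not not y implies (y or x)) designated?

Yes

not y = not B = B
not not y = not B = B
y or x = B or 0 = B
not not y implies (y or x) = B implies B = B
y implies (not not y implies (y or x)) = B implies B = B
B ∈ {1, B}.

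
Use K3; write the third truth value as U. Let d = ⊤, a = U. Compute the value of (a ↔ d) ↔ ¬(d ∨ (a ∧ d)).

a ↔ d = U ↔ ⊤ = U
a ∧ d = U ∧ ⊤ = U
d ∨ (a ∧ d) = ⊤ ∨ U = ⊤
¬(d ∨ (a ∧ d)) = ¬⊤ = ⊥
(a ↔ d) ↔ ¬(d ∨ (a ∧ d)) = U ↔ ⊥ = U

U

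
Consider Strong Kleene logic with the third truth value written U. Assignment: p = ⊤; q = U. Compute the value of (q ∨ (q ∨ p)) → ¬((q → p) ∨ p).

q ∨ p = U ∨ ⊤ = ⊤
q ∨ (q ∨ p) = U ∨ ⊤ = ⊤
q → p = U → ⊤ = ⊤  [¬U ∨ ⊤]
(q → p) ∨ p = ⊤ ∨ ⊤ = ⊤
¬((q → p) ∨ p) = ¬⊤ = ⊥
(q ∨ (q ∨ p)) → ¬((q → p) ∨ p) = ⊤ → ⊥ = ⊥

⊥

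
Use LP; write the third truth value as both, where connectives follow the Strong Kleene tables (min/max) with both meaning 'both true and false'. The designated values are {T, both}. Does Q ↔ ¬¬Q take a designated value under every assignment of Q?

Every assignment of Q over {T, both, F} gives a value in {T, both}.
In particular, with Q=both: Q ↔ ¬¬Q = both.

Yes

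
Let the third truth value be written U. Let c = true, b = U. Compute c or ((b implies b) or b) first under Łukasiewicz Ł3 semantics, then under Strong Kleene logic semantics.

In Łukasiewicz Ł3: b implies b = U implies U = true  [min(1, 1−½+½)]
(b implies b) or b = true or U = true
c or ((b implies b) or b) = true or true = true
In Strong Kleene logic: b implies b = U implies U = U  [not U or U]
(b implies b) or b = U or U = U
c or ((b implies b) or b) = true or U = true

true; true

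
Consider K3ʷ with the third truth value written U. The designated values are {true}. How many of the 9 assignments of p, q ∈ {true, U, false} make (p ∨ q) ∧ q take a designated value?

Designated under: (p=true, q=true); (p=false, q=true).

2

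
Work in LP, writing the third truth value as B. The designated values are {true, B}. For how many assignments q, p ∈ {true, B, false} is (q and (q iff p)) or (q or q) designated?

Of the 9 assignments, 6 give a value in {true, B}.

6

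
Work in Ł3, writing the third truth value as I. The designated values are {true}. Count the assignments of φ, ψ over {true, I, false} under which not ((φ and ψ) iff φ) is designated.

1

Designated under: (φ=true, ψ=false).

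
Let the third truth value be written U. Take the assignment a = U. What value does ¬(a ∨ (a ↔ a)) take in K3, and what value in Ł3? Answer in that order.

U; ⊥

In K3: a ↔ a = U ↔ U = U
a ∨ (a ↔ a) = U ∨ U = U
¬(a ∨ (a ↔ a)) = ¬U = U
In Ł3: a ↔ a = U ↔ U = ⊤
a ∨ (a ↔ a) = U ∨ ⊤ = ⊤
¬(a ∨ (a ↔ a)) = ¬⊤ = ⊥
They differ because K3 and Ł3 treat U differently under implication.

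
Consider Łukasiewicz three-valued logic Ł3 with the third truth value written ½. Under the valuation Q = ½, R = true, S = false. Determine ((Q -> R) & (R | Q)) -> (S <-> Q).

Q -> R = ½ -> true = true
R | Q = true | ½ = true
(Q -> R) & (R | Q) = true & true = true
S <-> Q = false <-> ½ = ½
((Q -> R) & (R | Q)) -> (S <-> Q) = true -> ½ = ½

½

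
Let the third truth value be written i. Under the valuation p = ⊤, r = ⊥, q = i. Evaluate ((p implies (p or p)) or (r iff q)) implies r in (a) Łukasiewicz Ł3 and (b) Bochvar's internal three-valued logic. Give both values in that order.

⊥; i

In Łukasiewicz Ł3: p or p = ⊤ or ⊤ = ⊤
p implies (p or p) = ⊤ implies ⊤ = ⊤
r iff q = ⊥ iff i = i  [1 − |0−½|]
(p implies (p or p)) or (r iff q) = ⊤ or i = ⊤
((p implies (p or p)) or (r iff q)) implies r = ⊤ implies ⊥ = ⊥
In Bochvar's internal three-valued logic: p or p = ⊤ or ⊤ = ⊤
p implies (p or p) = ⊤ implies ⊤ = ⊤
r iff q = ⊥ iff i = i
(p implies (p or p)) or (r iff q) = ⊤ or i = i
((p implies (p or p)) or (r iff q)) implies r = i implies ⊥ = i
They differ because Łukasiewicz Ł3 and Bochvar's internal three-valued logic treat i differently under the binary connectives.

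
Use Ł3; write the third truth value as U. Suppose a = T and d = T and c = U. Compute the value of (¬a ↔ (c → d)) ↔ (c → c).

F

¬a = ¬T = F
c → d = U → T = T  [min(1, 1−½+1)]
¬a ↔ (c → d) = F ↔ T = F
c → c = U → U = T
(¬a ↔ (c → d)) ↔ (c → c) = F ↔ T = F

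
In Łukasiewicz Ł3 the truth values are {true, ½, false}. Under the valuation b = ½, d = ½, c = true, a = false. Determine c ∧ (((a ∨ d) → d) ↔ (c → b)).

a ∨ d = false ∨ ½ = ½
(a ∨ d) → d = ½ → ½ = true
c → b = true → ½ = ½
((a ∨ d) → d) ↔ (c → b) = true ↔ ½ = ½
c ∧ (((a ∨ d) → d) ↔ (c → b)) = true ∧ ½ = ½

½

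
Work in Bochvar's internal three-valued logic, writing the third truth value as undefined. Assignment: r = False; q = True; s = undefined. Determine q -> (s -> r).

undefined

s -> r = undefined -> False = undefined  [any arg is the third value ⇒ result is the third value]
q -> (s -> r) = True -> undefined = undefined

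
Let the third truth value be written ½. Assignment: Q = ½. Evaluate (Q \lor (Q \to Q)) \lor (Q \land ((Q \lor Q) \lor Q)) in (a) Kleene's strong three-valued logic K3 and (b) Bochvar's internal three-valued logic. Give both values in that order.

In Kleene's strong three-valued logic K3: Q \to Q = ½ \to ½ = ½  [\lnot ½ \lor ½]
Q \lor (Q \to Q) = ½ \lor ½ = ½
Q \lor Q = ½ \lor ½ = ½
(Q \lor Q) \lor Q = ½ \lor ½ = ½
Q \land ((Q \lor Q) \lor Q) = ½ \land ½ = ½
(Q \lor (Q \to Q)) \lor (Q \land ((Q \lor Q) \lor Q)) = ½ \lor ½ = ½
In Bochvar's internal three-valued logic: Q \to Q = ½ \to ½ = ½  [any arg is the third value ⇒ result is the third value]
Q \lor (Q \to Q) = ½ \lor ½ = ½
Q \lor Q = ½ \lor ½ = ½
(Q \lor Q) \lor Q = ½ \lor ½ = ½
Q \land ((Q \lor Q) \lor Q) = ½ \land ½ = ½
(Q \lor (Q \to Q)) \lor (Q \land ((Q \lor Q) \lor Q)) = ½ \lor ½ = ½

½; ½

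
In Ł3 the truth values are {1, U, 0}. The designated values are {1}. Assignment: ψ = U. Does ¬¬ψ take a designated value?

No

¬ψ = ¬U = U
¬¬ψ = ¬U = U
U ∉ {1}.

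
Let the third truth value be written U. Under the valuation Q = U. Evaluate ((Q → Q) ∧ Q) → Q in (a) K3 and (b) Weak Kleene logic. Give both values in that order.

U; U

In K3: Q → Q = U → U = U  [¬U ∨ U]
(Q → Q) ∧ Q = U ∧ U = U
((Q → Q) ∧ Q) → Q = U → U = U
In Weak Kleene logic: Q → Q = U → U = U  [any arg is the third value ⇒ result is the third value]
(Q → Q) ∧ Q = U ∧ U = U
((Q → Q) ∧ Q) → Q = U → U = U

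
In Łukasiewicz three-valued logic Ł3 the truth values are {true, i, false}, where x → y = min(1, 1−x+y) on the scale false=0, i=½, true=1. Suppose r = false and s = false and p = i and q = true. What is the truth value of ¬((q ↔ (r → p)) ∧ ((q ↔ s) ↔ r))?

r → p = false → i = true  [min(1, 1−0+½)]
q ↔ (r → p) = true ↔ true = true
q ↔ s = true ↔ false = false
(q ↔ s) ↔ r = false ↔ false = true
(q ↔ (r → p)) ∧ ((q ↔ s) ↔ r) = true ∧ true = true
¬((q ↔ (r → p)) ∧ ((q ↔ s) ↔ r)) = ¬true = false

false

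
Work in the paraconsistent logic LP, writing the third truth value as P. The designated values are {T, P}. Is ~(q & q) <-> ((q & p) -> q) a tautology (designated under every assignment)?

No

Countermodel: q=T, p=T gives F, which is not designated.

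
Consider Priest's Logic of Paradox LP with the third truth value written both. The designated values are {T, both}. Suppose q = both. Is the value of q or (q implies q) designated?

Yes

q implies q = both implies both = both  [not both or both]
q or (q implies q) = both or both = both
both ∈ {T, both}.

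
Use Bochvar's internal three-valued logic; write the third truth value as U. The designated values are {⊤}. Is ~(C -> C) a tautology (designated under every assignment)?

No

Countermodel: C=⊤ gives ⊥, which is not designated.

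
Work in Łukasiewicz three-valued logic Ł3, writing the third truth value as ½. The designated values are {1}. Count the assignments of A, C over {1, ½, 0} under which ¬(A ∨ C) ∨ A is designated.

4

Designated under: (A=1, C=1); (A=1, C=½); (A=1, C=0); (A=0, C=0).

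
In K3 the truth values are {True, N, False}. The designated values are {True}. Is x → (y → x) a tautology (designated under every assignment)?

No

Countermodel: x=N, y=True gives N, which is not designated.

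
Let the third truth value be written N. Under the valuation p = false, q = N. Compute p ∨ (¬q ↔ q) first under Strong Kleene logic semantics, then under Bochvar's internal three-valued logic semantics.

N; N

In Strong Kleene logic: ¬q = ¬N = N
¬q ↔ q = N ↔ N = N
p ∨ (¬q ↔ q) = false ∨ N = N
In Bochvar's internal three-valued logic: ¬q = ¬N = N
¬q ↔ q = N ↔ N = N
p ∨ (¬q ↔ q) = false ∨ N = N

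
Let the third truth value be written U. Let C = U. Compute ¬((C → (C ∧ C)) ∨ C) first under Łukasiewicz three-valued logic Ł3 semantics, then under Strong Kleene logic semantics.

0; U

In Łukasiewicz three-valued logic Ł3: C ∧ C = U ∧ U = U
C → (C ∧ C) = U → U = 1  [min(1, 1−½+½)]
(C → (C ∧ C)) ∨ C = 1 ∨ U = 1
¬((C → (C ∧ C)) ∨ C) = ¬1 = 0
In Strong Kleene logic: C ∧ C = U ∧ U = U
C → (C ∧ C) = U → U = U  [¬U ∨ U]
(C → (C ∧ C)) ∨ C = U ∨ U = U
¬((C → (C ∧ C)) ∨ C) = ¬U = U
They differ because Łukasiewicz three-valued logic Ł3 and Strong Kleene logic treat U differently under implication.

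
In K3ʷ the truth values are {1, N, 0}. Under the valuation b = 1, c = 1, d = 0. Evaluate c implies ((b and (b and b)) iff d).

0

b and b = 1 and 1 = 1
b and (b and b) = 1 and 1 = 1
(b and (b and b)) iff d = 1 iff 0 = 0
c implies ((b and (b and b)) iff d) = 1 implies 0 = 0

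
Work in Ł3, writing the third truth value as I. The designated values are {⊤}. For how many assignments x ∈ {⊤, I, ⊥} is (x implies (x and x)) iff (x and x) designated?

1

x=⊤: ⊤ ✓
x=I: I ·
x=⊥: ⊥ ·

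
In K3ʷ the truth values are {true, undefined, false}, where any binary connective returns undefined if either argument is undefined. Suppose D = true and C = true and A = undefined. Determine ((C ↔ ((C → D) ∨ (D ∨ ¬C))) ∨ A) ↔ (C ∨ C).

C → D = true → true = true
¬C = ¬true = false
D ∨ ¬C = true ∨ false = true
(C → D) ∨ (D ∨ ¬C) = true ∨ true = true
C ↔ ((C → D) ∨ (D ∨ ¬C)) = true ↔ true = true
(C ↔ ((C → D) ∨ (D ∨ ¬C))) ∨ A = true ∨ undefined = undefined
C ∨ C = true ∨ true = true
((C ↔ ((C → D) ∨ (D ∨ ¬C))) ∨ A) ↔ (C ∨ C) = undefined ↔ true = undefined

undefined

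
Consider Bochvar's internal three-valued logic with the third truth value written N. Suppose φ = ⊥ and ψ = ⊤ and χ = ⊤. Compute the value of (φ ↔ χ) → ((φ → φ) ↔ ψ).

φ ↔ χ = ⊥ ↔ ⊤ = ⊥
φ → φ = ⊥ → ⊥ = ⊤
(φ → φ) ↔ ψ = ⊤ ↔ ⊤ = ⊤
(φ ↔ χ) → ((φ → φ) ↔ ψ) = ⊥ → ⊤ = ⊤

⊤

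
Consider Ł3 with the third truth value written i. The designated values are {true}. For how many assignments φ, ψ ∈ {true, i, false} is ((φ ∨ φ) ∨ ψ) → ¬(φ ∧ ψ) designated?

6

Of the 9 assignments, 6 give a value in {true}.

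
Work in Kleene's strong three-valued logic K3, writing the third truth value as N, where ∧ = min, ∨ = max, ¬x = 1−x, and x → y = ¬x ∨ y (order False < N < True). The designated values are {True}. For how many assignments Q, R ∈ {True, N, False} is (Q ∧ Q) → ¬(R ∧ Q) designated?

Of the 9 assignments, 5 give a value in {True}.

5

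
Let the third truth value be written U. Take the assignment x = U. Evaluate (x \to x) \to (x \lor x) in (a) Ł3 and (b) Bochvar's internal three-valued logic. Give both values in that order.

In Ł3: x \to x = U \to U = T  [min(1, 1−½+½)]
x \lor x = U \lor U = U
(x \to x) \to (x \lor x) = T \to U = U
In Bochvar's internal three-valued logic: x \to x = U \to U = U
x \lor x = U \lor U = U
(x \to x) \to (x \lor x) = U \to U = U

U; U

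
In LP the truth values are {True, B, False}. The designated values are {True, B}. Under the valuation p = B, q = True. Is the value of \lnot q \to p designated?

Yes

\lnot q = \lnot True = False
\lnot q \to p = False \to B = True  [\lnot False \lor B]
True ∈ {True, B}.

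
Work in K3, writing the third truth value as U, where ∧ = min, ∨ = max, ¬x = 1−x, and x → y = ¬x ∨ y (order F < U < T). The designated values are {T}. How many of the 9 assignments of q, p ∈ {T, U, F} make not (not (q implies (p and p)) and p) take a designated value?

7

Of the 9 assignments, 7 give a value in {T}.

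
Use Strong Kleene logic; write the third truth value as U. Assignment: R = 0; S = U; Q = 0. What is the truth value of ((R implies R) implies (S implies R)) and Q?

R implies R = 0 implies 0 = 1
S implies R = U implies 0 = U  [not U or 0]
(R implies R) implies (S implies R) = 1 implies U = U
((R implies R) implies (S implies R)) and Q = U and 0 = 0

0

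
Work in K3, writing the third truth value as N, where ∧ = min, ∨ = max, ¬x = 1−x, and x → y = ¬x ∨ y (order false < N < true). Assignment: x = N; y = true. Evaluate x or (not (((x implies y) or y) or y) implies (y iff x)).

true

x implies y = N implies true = true
(x implies y) or y = true or true = true
((x implies y) or y) or y = true or true = true
not (((x implies y) or y) or y) = not true = false
y iff x = true iff N = N
not (((x implies y) or y) or y) implies (y iff x) = false implies N = true
x or (not (((x implies y) or y) or y) implies (y iff x)) = N or true = true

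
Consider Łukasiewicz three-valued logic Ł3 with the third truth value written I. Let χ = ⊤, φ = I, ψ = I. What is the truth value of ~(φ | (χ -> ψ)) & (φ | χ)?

χ -> ψ = ⊤ -> I = I  [min(1, 1−1+½)]
φ | (χ -> ψ) = I | I = I
~(φ | (χ -> ψ)) = ~I = I
φ | χ = I | ⊤ = ⊤
~(φ | (χ -> ψ)) & (φ | χ) = I & ⊤ = I

I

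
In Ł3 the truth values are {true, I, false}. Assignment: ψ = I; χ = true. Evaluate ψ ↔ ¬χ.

¬χ = ¬true = false
ψ ↔ ¬χ = I ↔ false = I

I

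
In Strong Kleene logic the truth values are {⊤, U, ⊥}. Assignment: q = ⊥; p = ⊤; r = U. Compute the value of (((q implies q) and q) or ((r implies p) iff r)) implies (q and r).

q implies q = ⊥ implies ⊥ = ⊤
(q implies q) and q = ⊤ and ⊥ = ⊥
r implies p = U implies ⊤ = ⊤
(r implies p) iff r = ⊤ iff U = U
((q implies q) and q) or ((r implies p) iff r) = ⊥ or U = U
q and r = ⊥ and U = ⊥
(((q implies q) and q) or ((r implies p) iff r)) implies (q and r) = U implies ⊥ = U

U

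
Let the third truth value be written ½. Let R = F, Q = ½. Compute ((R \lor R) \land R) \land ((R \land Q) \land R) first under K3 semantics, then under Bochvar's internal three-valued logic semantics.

In K3: R \lor R = F \lor F = F
(R \lor R) \land R = F \land F = F
R \land Q = F \land ½ = F
(R \land Q) \land R = F \land F = F
((R \lor R) \land R) \land ((R \land Q) \land R) = F \land F = F
In Bochvar's internal three-valued logic: R \lor R = F \lor F = F
(R \lor R) \land R = F \land F = F
R \land Q = F \land ½ = ½
(R \land Q) \land R = ½ \land F = ½
((R \lor R) \land R) \land ((R \land Q) \land R) = F \land ½ = ½
They differ because K3 and Bochvar's internal three-valued logic treat ½ differently under the binary connectives.

F; ½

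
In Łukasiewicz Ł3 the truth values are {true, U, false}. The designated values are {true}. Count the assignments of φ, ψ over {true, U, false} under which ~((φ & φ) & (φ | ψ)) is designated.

3

Designated under: (φ=false, ψ=true); (φ=false, ψ=U); (φ=false, ψ=false).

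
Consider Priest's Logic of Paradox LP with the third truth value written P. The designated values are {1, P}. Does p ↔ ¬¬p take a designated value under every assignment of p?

Yes

Every assignment of p over {1, P, 0} gives a value in {1, P}.
In particular, with p=P: p ↔ ¬¬p = P.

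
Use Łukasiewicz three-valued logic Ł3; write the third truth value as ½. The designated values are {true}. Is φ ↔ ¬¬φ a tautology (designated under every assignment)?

Yes

Every assignment of φ over {true, ½, false} gives a value in {true}.
In particular, with φ=½: φ ↔ ¬¬φ = true.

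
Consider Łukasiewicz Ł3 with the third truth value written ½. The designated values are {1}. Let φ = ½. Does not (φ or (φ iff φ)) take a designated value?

No

φ iff φ = ½ iff ½ = 1
φ or (φ iff φ) = ½ or 1 = 1
not (φ or (φ iff φ)) = not 1 = 0
0 ∉ {1}.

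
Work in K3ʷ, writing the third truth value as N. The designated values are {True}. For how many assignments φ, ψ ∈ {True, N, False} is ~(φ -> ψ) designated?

Designated under: (φ=True, ψ=False).

1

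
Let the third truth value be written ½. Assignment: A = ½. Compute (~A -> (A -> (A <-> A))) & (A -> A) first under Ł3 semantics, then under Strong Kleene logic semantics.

In Ł3: ~A = ~½ = ½
A <-> A = ½ <-> ½ = T
A -> (A <-> A) = ½ -> T = T
~A -> (A -> (A <-> A)) = ½ -> T = T
A -> A = ½ -> ½ = T
(~A -> (A -> (A <-> A))) & (A -> A) = T & T = T
In Strong Kleene logic: ~A = ~½ = ½
A <-> A = ½ <-> ½ = ½
A -> (A <-> A) = ½ -> ½ = ½
~A -> (A -> (A <-> A)) = ½ -> ½ = ½
A -> A = ½ -> ½ = ½
(~A -> (A -> (A <-> A))) & (A -> A) = ½ & ½ = ½
They differ because Ł3 and Strong Kleene logic treat ½ differently under implication.

T; ½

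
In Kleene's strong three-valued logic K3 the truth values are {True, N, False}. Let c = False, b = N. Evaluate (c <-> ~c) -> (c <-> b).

True

~c = ~False = True
c <-> ~c = False <-> True = False
c <-> b = False <-> N = N
(c <-> ~c) -> (c <-> b) = False -> N = True  [~False | N]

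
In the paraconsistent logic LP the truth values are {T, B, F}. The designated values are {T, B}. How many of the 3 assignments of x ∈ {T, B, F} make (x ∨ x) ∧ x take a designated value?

2

x=T: T ✓
x=B: B ✓
x=F: F ·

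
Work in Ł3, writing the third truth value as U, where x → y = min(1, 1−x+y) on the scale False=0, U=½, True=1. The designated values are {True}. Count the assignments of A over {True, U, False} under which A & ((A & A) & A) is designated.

1

A=True: True ✓
A=U: U ·
A=False: False ·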